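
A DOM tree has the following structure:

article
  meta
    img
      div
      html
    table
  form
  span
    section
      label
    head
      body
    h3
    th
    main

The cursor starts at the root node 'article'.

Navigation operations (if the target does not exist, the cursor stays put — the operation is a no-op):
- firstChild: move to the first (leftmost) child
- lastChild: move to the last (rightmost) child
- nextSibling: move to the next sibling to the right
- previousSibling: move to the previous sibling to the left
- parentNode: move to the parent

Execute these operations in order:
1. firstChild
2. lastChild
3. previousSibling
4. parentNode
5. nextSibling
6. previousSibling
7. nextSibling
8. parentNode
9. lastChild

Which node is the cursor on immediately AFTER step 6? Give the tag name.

After 1 (firstChild): meta
After 2 (lastChild): table
After 3 (previousSibling): img
After 4 (parentNode): meta
After 5 (nextSibling): form
After 6 (previousSibling): meta

Answer: meta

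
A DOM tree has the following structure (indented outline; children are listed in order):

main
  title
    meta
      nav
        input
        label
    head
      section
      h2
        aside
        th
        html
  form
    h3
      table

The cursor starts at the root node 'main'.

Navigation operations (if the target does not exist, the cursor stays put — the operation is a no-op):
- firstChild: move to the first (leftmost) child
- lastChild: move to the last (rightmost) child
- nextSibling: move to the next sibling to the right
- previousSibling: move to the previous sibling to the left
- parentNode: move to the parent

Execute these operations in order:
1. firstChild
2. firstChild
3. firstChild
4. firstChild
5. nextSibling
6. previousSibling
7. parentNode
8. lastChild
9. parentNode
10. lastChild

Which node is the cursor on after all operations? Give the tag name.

After 1 (firstChild): title
After 2 (firstChild): meta
After 3 (firstChild): nav
After 4 (firstChild): input
After 5 (nextSibling): label
After 6 (previousSibling): input
After 7 (parentNode): nav
After 8 (lastChild): label
After 9 (parentNode): nav
After 10 (lastChild): label

Answer: label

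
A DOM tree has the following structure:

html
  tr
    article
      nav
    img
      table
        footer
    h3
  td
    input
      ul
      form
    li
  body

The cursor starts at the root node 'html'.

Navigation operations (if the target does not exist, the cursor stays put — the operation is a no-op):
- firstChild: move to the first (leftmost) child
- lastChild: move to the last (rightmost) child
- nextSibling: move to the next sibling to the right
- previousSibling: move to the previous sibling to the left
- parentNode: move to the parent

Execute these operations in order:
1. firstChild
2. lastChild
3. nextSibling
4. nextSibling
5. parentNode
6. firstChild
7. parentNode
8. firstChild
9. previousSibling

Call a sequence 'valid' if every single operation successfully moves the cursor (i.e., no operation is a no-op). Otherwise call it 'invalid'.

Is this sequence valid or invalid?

After 1 (firstChild): tr
After 2 (lastChild): h3
After 3 (nextSibling): h3 (no-op, stayed)
After 4 (nextSibling): h3 (no-op, stayed)
After 5 (parentNode): tr
After 6 (firstChild): article
After 7 (parentNode): tr
After 8 (firstChild): article
After 9 (previousSibling): article (no-op, stayed)

Answer: invalid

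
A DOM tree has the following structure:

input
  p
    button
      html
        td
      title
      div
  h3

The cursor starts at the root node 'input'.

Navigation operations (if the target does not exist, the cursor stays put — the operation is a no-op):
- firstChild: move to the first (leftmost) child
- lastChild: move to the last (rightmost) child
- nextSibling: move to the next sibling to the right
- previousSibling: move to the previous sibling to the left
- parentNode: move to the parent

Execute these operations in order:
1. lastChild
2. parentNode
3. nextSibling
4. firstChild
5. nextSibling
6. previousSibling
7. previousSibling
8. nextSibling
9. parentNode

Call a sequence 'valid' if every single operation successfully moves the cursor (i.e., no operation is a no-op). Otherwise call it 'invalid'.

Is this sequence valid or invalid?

Answer: invalid

Derivation:
After 1 (lastChild): h3
After 2 (parentNode): input
After 3 (nextSibling): input (no-op, stayed)
After 4 (firstChild): p
After 5 (nextSibling): h3
After 6 (previousSibling): p
After 7 (previousSibling): p (no-op, stayed)
After 8 (nextSibling): h3
After 9 (parentNode): input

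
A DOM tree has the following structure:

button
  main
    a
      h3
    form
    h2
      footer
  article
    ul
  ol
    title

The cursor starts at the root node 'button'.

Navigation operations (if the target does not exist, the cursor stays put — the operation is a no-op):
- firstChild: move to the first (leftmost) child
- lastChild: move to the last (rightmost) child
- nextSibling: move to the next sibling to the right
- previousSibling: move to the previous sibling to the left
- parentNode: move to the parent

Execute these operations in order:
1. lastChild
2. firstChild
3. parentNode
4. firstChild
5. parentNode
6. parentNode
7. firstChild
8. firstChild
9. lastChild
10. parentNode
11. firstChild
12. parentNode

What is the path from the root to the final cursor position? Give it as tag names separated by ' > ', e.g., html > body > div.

Answer: button > main > a

Derivation:
After 1 (lastChild): ol
After 2 (firstChild): title
After 3 (parentNode): ol
After 4 (firstChild): title
After 5 (parentNode): ol
After 6 (parentNode): button
After 7 (firstChild): main
After 8 (firstChild): a
After 9 (lastChild): h3
After 10 (parentNode): a
After 11 (firstChild): h3
After 12 (parentNode): a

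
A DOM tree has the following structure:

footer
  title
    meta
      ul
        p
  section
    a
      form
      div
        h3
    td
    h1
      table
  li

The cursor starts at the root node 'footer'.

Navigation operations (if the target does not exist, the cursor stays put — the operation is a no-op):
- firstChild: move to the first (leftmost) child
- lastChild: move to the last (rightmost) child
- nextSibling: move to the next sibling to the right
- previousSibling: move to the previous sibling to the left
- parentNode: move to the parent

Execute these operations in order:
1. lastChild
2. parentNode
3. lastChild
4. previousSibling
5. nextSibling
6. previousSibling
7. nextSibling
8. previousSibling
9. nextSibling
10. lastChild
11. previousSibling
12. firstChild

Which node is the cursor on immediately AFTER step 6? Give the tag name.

After 1 (lastChild): li
After 2 (parentNode): footer
After 3 (lastChild): li
After 4 (previousSibling): section
After 5 (nextSibling): li
After 6 (previousSibling): section

Answer: section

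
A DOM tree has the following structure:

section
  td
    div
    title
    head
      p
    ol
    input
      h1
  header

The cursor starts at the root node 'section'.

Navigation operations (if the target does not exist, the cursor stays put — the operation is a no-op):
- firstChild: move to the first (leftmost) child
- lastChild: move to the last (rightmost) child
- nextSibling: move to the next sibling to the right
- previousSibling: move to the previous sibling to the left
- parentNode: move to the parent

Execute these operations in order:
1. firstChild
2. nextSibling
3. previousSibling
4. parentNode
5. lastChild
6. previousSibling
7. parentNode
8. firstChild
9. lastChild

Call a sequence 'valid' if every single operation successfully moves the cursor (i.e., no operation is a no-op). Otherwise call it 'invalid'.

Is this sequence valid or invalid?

Answer: valid

Derivation:
After 1 (firstChild): td
After 2 (nextSibling): header
After 3 (previousSibling): td
After 4 (parentNode): section
After 5 (lastChild): header
After 6 (previousSibling): td
After 7 (parentNode): section
After 8 (firstChild): td
After 9 (lastChild): input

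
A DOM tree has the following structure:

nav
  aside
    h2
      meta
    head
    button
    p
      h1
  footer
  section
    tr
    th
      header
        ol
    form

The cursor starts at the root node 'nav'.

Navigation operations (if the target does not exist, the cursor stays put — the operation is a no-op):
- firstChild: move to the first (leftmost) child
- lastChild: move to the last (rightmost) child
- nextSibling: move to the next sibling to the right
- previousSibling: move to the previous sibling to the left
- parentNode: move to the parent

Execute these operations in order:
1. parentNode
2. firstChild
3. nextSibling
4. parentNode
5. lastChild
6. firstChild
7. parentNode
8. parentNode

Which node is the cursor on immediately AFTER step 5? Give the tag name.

Answer: section

Derivation:
After 1 (parentNode): nav (no-op, stayed)
After 2 (firstChild): aside
After 3 (nextSibling): footer
After 4 (parentNode): nav
After 5 (lastChild): section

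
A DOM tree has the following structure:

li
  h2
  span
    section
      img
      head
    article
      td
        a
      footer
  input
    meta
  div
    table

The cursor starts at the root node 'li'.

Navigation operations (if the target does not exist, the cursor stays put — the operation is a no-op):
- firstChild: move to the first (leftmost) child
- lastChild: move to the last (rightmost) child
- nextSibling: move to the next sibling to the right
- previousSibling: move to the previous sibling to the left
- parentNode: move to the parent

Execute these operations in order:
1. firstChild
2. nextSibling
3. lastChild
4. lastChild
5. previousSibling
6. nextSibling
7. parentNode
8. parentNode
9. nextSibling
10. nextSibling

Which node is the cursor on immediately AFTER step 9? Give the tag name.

After 1 (firstChild): h2
After 2 (nextSibling): span
After 3 (lastChild): article
After 4 (lastChild): footer
After 5 (previousSibling): td
After 6 (nextSibling): footer
After 7 (parentNode): article
After 8 (parentNode): span
After 9 (nextSibling): input

Answer: input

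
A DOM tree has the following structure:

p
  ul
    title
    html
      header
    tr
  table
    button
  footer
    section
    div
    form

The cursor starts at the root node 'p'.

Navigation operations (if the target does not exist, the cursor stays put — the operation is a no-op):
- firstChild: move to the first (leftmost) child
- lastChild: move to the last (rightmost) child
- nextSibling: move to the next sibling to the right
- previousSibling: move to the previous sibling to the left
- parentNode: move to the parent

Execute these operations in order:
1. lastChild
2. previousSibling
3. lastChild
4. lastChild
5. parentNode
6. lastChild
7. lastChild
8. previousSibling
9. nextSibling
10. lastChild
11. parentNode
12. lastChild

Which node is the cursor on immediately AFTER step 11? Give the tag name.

After 1 (lastChild): footer
After 2 (previousSibling): table
After 3 (lastChild): button
After 4 (lastChild): button (no-op, stayed)
After 5 (parentNode): table
After 6 (lastChild): button
After 7 (lastChild): button (no-op, stayed)
After 8 (previousSibling): button (no-op, stayed)
After 9 (nextSibling): button (no-op, stayed)
After 10 (lastChild): button (no-op, stayed)
After 11 (parentNode): table

Answer: table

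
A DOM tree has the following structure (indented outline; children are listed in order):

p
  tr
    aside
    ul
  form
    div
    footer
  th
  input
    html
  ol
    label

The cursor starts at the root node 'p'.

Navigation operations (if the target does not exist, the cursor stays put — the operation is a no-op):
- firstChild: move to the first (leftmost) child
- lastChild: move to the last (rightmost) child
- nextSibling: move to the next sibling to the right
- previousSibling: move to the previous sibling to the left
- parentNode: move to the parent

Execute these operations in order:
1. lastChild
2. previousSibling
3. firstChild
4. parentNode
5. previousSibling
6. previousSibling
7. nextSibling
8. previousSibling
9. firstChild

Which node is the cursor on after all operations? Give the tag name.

Answer: div

Derivation:
After 1 (lastChild): ol
After 2 (previousSibling): input
After 3 (firstChild): html
After 4 (parentNode): input
After 5 (previousSibling): th
After 6 (previousSibling): form
After 7 (nextSibling): th
After 8 (previousSibling): form
After 9 (firstChild): div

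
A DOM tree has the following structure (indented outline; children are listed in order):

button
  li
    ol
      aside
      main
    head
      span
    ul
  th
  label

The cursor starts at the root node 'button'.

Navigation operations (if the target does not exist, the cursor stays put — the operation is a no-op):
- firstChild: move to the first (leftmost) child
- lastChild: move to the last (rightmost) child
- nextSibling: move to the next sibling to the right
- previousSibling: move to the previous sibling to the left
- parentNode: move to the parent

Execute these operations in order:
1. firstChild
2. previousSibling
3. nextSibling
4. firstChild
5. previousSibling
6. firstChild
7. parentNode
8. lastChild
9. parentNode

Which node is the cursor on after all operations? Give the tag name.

After 1 (firstChild): li
After 2 (previousSibling): li (no-op, stayed)
After 3 (nextSibling): th
After 4 (firstChild): th (no-op, stayed)
After 5 (previousSibling): li
After 6 (firstChild): ol
After 7 (parentNode): li
After 8 (lastChild): ul
After 9 (parentNode): li

Answer: li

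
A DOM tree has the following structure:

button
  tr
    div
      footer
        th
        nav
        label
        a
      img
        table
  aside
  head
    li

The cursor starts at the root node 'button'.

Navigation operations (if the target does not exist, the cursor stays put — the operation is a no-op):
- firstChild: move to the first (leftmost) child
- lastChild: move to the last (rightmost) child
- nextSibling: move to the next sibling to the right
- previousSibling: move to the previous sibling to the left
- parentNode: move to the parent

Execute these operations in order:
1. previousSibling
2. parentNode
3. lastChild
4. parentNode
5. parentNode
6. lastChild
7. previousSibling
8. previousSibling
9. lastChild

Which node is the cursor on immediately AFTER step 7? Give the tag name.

After 1 (previousSibling): button (no-op, stayed)
After 2 (parentNode): button (no-op, stayed)
After 3 (lastChild): head
After 4 (parentNode): button
After 5 (parentNode): button (no-op, stayed)
After 6 (lastChild): head
After 7 (previousSibling): aside

Answer: aside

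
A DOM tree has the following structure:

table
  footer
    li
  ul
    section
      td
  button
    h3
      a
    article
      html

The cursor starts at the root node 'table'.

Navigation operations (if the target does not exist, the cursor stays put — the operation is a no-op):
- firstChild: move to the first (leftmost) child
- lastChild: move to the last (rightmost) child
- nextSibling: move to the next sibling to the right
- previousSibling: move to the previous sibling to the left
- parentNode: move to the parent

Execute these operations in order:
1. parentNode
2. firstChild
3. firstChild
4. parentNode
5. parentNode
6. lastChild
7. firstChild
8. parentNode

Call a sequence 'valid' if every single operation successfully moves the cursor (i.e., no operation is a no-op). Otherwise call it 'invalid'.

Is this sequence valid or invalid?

Answer: invalid

Derivation:
After 1 (parentNode): table (no-op, stayed)
After 2 (firstChild): footer
After 3 (firstChild): li
After 4 (parentNode): footer
After 5 (parentNode): table
After 6 (lastChild): button
After 7 (firstChild): h3
After 8 (parentNode): button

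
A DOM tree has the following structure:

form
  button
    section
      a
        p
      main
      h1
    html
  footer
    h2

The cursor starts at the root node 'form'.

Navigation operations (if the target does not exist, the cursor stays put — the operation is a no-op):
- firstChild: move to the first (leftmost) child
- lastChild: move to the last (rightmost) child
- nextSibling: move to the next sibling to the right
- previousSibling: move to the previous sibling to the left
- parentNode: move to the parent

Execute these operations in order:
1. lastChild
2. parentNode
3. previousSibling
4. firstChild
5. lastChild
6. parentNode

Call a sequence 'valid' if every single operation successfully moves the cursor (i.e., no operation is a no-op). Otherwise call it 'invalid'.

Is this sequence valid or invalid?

Answer: invalid

Derivation:
After 1 (lastChild): footer
After 2 (parentNode): form
After 3 (previousSibling): form (no-op, stayed)
After 4 (firstChild): button
After 5 (lastChild): html
After 6 (parentNode): button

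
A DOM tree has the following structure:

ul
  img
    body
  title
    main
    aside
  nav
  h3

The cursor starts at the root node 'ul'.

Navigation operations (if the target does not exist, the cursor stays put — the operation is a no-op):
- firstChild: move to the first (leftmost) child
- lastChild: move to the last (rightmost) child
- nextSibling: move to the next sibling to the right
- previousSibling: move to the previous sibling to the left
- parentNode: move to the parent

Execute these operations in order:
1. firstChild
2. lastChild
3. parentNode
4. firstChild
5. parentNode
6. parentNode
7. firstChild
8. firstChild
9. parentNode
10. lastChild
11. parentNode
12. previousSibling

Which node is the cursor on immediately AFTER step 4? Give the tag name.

After 1 (firstChild): img
After 2 (lastChild): body
After 3 (parentNode): img
After 4 (firstChild): body

Answer: body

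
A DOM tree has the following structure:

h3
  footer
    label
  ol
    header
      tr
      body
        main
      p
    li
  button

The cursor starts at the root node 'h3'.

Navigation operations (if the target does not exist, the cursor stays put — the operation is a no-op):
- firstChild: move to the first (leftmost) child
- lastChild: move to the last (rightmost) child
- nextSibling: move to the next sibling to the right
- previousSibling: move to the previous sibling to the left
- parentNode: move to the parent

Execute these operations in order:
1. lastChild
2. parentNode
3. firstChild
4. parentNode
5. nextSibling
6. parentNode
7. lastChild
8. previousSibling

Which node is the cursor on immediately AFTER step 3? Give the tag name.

Answer: footer

Derivation:
After 1 (lastChild): button
After 2 (parentNode): h3
After 3 (firstChild): footer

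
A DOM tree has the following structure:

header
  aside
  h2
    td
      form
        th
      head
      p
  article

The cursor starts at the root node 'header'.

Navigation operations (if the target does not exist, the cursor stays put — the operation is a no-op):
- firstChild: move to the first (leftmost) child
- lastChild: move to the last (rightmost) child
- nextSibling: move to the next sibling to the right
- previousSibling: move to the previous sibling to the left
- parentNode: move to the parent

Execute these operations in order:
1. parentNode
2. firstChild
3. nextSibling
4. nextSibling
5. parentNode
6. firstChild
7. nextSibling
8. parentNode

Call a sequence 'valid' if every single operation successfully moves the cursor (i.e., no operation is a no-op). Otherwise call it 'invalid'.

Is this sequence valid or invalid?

Answer: invalid

Derivation:
After 1 (parentNode): header (no-op, stayed)
After 2 (firstChild): aside
After 3 (nextSibling): h2
After 4 (nextSibling): article
After 5 (parentNode): header
After 6 (firstChild): aside
After 7 (nextSibling): h2
After 8 (parentNode): header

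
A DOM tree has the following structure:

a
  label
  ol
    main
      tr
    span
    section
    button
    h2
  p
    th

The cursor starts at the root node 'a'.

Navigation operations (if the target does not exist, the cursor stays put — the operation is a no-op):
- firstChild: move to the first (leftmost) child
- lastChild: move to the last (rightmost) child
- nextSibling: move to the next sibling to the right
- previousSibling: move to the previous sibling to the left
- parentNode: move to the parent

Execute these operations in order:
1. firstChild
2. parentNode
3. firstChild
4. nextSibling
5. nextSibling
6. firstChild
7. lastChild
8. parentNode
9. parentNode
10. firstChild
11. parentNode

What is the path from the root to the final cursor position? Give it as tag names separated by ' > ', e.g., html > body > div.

Answer: a

Derivation:
After 1 (firstChild): label
After 2 (parentNode): a
After 3 (firstChild): label
After 4 (nextSibling): ol
After 5 (nextSibling): p
After 6 (firstChild): th
After 7 (lastChild): th (no-op, stayed)
After 8 (parentNode): p
After 9 (parentNode): a
After 10 (firstChild): label
After 11 (parentNode): a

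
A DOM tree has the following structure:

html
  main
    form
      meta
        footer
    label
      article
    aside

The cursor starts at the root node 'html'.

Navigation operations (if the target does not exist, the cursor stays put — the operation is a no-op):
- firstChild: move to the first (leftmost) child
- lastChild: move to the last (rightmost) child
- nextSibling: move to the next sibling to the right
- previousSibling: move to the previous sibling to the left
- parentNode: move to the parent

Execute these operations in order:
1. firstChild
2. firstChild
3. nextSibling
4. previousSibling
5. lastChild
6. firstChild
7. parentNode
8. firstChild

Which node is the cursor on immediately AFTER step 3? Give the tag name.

After 1 (firstChild): main
After 2 (firstChild): form
After 3 (nextSibling): label

Answer: label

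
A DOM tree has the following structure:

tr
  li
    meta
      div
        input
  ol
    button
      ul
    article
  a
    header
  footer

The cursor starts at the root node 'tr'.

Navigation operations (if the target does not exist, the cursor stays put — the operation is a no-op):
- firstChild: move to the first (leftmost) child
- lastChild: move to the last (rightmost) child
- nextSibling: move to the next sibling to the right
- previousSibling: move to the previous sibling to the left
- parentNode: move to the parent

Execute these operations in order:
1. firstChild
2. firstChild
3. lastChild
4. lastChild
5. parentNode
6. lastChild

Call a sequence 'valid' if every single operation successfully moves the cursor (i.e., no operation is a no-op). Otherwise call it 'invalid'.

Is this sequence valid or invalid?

Answer: valid

Derivation:
After 1 (firstChild): li
After 2 (firstChild): meta
After 3 (lastChild): div
After 4 (lastChild): input
After 5 (parentNode): div
After 6 (lastChild): input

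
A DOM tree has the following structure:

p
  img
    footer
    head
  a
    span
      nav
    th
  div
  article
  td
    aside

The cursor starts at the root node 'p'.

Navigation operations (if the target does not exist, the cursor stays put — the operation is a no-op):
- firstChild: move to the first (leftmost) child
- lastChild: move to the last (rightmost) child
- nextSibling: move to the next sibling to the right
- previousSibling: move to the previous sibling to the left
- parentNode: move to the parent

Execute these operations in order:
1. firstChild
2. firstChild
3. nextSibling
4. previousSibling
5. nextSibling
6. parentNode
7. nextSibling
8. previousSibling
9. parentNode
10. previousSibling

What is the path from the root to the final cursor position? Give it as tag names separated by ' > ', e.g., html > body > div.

Answer: p

Derivation:
After 1 (firstChild): img
After 2 (firstChild): footer
After 3 (nextSibling): head
After 4 (previousSibling): footer
After 5 (nextSibling): head
After 6 (parentNode): img
After 7 (nextSibling): a
After 8 (previousSibling): img
After 9 (parentNode): p
After 10 (previousSibling): p (no-op, stayed)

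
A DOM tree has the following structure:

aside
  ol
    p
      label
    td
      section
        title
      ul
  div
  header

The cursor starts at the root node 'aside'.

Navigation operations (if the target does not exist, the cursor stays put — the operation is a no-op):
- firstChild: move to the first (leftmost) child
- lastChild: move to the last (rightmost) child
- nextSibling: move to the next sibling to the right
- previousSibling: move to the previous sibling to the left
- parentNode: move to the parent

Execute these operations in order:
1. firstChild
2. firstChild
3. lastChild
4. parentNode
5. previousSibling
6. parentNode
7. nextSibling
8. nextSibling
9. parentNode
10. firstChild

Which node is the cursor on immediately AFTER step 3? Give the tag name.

After 1 (firstChild): ol
After 2 (firstChild): p
After 3 (lastChild): label

Answer: label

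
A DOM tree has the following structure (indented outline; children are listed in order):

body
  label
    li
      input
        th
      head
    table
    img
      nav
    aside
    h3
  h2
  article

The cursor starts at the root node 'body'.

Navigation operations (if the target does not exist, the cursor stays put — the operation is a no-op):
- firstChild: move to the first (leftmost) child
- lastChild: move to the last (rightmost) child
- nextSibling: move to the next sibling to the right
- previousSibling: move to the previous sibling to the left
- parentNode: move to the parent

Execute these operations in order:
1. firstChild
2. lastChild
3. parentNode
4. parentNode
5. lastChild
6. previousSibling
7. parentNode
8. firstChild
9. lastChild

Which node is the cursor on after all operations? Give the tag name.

After 1 (firstChild): label
After 2 (lastChild): h3
After 3 (parentNode): label
After 4 (parentNode): body
After 5 (lastChild): article
After 6 (previousSibling): h2
After 7 (parentNode): body
After 8 (firstChild): label
After 9 (lastChild): h3

Answer: h3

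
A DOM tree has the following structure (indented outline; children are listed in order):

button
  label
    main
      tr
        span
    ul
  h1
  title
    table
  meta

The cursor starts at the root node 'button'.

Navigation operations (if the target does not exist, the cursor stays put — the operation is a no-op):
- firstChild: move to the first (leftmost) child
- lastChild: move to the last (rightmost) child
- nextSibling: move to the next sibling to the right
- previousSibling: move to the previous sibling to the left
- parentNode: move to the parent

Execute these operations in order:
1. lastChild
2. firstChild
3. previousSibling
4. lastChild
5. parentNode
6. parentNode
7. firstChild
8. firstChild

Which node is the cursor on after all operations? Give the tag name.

Answer: main

Derivation:
After 1 (lastChild): meta
After 2 (firstChild): meta (no-op, stayed)
After 3 (previousSibling): title
After 4 (lastChild): table
After 5 (parentNode): title
After 6 (parentNode): button
After 7 (firstChild): label
After 8 (firstChild): main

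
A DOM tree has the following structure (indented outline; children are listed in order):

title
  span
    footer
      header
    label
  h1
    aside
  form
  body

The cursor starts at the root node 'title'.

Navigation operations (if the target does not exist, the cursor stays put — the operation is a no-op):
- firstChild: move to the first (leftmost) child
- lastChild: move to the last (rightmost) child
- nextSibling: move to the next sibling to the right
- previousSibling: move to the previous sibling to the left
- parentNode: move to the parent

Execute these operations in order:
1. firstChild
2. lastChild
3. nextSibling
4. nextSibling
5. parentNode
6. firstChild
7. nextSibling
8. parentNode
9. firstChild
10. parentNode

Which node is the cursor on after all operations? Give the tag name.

After 1 (firstChild): span
After 2 (lastChild): label
After 3 (nextSibling): label (no-op, stayed)
After 4 (nextSibling): label (no-op, stayed)
After 5 (parentNode): span
After 6 (firstChild): footer
After 7 (nextSibling): label
After 8 (parentNode): span
After 9 (firstChild): footer
After 10 (parentNode): span

Answer: span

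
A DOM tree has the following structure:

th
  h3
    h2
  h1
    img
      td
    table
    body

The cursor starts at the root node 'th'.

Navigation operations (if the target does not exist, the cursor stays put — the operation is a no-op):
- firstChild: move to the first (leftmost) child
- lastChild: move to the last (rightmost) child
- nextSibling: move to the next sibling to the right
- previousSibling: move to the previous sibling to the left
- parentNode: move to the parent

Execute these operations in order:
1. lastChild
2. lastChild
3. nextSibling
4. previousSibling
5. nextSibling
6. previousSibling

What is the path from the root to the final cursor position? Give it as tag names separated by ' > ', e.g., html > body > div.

Answer: th > h1 > table

Derivation:
After 1 (lastChild): h1
After 2 (lastChild): body
After 3 (nextSibling): body (no-op, stayed)
After 4 (previousSibling): table
After 5 (nextSibling): body
After 6 (previousSibling): table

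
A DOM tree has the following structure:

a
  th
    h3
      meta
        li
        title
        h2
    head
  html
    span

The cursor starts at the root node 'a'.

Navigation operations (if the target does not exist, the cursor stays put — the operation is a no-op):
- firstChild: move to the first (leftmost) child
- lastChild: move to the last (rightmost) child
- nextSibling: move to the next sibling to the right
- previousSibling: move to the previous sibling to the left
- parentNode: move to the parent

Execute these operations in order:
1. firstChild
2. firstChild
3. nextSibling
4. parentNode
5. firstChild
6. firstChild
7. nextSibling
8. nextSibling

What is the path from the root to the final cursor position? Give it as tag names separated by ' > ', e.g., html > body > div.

Answer: a > th > h3 > meta

Derivation:
After 1 (firstChild): th
After 2 (firstChild): h3
After 3 (nextSibling): head
After 4 (parentNode): th
After 5 (firstChild): h3
After 6 (firstChild): meta
After 7 (nextSibling): meta (no-op, stayed)
After 8 (nextSibling): meta (no-op, stayed)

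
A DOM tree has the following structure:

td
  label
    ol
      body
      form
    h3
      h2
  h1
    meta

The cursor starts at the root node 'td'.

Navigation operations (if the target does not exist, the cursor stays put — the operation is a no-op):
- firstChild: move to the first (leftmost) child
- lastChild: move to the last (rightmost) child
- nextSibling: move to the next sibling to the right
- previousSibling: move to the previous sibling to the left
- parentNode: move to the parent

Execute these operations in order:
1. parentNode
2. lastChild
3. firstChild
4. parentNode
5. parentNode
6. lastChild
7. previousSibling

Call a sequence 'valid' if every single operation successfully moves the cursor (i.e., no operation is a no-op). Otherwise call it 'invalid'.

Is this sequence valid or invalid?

After 1 (parentNode): td (no-op, stayed)
After 2 (lastChild): h1
After 3 (firstChild): meta
After 4 (parentNode): h1
After 5 (parentNode): td
After 6 (lastChild): h1
After 7 (previousSibling): label

Answer: invalid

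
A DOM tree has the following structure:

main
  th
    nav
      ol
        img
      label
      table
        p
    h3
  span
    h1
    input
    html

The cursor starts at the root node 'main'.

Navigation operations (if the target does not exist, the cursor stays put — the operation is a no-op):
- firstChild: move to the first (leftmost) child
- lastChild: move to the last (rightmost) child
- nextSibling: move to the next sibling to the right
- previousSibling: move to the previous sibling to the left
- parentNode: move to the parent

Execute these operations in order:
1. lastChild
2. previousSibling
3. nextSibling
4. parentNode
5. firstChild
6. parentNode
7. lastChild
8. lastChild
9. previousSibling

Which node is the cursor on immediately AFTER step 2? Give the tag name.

After 1 (lastChild): span
After 2 (previousSibling): th

Answer: th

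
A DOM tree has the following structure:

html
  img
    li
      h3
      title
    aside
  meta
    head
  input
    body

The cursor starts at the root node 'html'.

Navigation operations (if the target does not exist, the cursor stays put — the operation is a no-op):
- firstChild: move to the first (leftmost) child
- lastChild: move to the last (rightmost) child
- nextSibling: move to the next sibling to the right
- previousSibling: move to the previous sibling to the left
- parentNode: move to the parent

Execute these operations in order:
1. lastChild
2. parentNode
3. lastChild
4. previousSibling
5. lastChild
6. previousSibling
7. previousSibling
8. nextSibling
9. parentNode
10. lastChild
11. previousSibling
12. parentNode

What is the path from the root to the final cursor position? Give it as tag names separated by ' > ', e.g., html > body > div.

Answer: html > meta

Derivation:
After 1 (lastChild): input
After 2 (parentNode): html
After 3 (lastChild): input
After 4 (previousSibling): meta
After 5 (lastChild): head
After 6 (previousSibling): head (no-op, stayed)
After 7 (previousSibling): head (no-op, stayed)
After 8 (nextSibling): head (no-op, stayed)
After 9 (parentNode): meta
After 10 (lastChild): head
After 11 (previousSibling): head (no-op, stayed)
After 12 (parentNode): meta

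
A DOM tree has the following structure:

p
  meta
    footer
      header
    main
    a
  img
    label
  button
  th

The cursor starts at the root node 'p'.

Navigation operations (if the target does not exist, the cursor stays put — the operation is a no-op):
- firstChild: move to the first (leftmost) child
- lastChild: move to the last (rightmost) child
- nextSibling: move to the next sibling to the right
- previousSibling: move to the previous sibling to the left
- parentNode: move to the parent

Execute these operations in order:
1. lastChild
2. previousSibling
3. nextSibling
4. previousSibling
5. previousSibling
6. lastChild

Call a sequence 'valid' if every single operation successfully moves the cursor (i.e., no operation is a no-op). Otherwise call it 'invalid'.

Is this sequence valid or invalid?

After 1 (lastChild): th
After 2 (previousSibling): button
After 3 (nextSibling): th
After 4 (previousSibling): button
After 5 (previousSibling): img
After 6 (lastChild): label

Answer: valid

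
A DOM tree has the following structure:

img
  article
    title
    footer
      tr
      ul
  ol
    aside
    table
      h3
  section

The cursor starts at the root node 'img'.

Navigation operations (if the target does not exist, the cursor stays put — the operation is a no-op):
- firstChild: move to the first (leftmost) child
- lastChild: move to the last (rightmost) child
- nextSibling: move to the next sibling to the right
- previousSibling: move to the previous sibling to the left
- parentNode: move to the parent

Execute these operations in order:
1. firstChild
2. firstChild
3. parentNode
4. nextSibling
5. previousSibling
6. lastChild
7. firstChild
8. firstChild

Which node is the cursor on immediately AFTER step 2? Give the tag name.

After 1 (firstChild): article
After 2 (firstChild): title

Answer: title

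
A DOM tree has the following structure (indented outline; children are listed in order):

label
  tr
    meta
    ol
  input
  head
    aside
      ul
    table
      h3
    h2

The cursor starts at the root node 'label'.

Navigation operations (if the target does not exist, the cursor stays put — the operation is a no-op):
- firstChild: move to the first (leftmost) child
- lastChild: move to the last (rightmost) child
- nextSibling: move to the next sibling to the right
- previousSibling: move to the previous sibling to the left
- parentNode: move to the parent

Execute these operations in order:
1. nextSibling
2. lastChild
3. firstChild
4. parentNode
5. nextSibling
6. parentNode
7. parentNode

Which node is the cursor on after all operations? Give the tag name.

Answer: label

Derivation:
After 1 (nextSibling): label (no-op, stayed)
After 2 (lastChild): head
After 3 (firstChild): aside
After 4 (parentNode): head
After 5 (nextSibling): head (no-op, stayed)
After 6 (parentNode): label
After 7 (parentNode): label (no-op, stayed)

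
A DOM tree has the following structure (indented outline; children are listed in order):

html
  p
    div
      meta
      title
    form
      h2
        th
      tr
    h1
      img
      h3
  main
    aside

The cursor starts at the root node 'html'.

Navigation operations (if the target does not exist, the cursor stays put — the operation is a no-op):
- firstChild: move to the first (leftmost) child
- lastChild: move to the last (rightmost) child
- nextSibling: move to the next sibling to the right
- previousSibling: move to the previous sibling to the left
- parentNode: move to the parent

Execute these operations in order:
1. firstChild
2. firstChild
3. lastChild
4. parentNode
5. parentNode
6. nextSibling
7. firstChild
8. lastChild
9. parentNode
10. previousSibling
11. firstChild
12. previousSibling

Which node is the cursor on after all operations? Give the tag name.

Answer: div

Derivation:
After 1 (firstChild): p
After 2 (firstChild): div
After 3 (lastChild): title
After 4 (parentNode): div
After 5 (parentNode): p
After 6 (nextSibling): main
After 7 (firstChild): aside
After 8 (lastChild): aside (no-op, stayed)
After 9 (parentNode): main
After 10 (previousSibling): p
After 11 (firstChild): div
After 12 (previousSibling): div (no-op, stayed)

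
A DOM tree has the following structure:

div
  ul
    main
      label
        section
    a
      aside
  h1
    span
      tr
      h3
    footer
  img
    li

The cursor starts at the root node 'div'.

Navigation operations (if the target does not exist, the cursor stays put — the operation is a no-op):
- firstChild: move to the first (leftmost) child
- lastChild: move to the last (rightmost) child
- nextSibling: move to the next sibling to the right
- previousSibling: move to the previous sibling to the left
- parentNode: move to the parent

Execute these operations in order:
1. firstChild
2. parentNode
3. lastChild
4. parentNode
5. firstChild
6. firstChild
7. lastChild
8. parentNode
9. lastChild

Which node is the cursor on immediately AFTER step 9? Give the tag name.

After 1 (firstChild): ul
After 2 (parentNode): div
After 3 (lastChild): img
After 4 (parentNode): div
After 5 (firstChild): ul
After 6 (firstChild): main
After 7 (lastChild): label
After 8 (parentNode): main
After 9 (lastChild): label

Answer: label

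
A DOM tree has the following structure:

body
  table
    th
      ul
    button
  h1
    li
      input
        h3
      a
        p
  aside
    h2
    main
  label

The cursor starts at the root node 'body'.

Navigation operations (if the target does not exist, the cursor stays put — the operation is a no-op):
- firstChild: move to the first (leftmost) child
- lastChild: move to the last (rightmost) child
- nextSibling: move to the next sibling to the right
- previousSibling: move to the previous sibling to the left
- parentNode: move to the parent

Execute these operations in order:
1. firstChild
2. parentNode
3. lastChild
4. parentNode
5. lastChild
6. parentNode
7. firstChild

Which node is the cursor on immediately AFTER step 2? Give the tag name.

After 1 (firstChild): table
After 2 (parentNode): body

Answer: body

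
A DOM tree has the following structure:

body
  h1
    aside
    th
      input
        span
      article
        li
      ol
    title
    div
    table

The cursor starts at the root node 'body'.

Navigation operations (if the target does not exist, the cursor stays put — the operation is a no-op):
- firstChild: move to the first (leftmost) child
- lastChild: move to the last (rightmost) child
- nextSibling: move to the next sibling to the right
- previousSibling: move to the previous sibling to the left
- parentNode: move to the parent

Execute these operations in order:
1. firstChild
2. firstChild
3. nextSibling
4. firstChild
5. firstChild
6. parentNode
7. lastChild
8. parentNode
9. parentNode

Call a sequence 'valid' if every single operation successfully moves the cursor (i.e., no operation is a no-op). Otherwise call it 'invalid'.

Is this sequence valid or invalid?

After 1 (firstChild): h1
After 2 (firstChild): aside
After 3 (nextSibling): th
After 4 (firstChild): input
After 5 (firstChild): span
After 6 (parentNode): input
After 7 (lastChild): span
After 8 (parentNode): input
After 9 (parentNode): th

Answer: valid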